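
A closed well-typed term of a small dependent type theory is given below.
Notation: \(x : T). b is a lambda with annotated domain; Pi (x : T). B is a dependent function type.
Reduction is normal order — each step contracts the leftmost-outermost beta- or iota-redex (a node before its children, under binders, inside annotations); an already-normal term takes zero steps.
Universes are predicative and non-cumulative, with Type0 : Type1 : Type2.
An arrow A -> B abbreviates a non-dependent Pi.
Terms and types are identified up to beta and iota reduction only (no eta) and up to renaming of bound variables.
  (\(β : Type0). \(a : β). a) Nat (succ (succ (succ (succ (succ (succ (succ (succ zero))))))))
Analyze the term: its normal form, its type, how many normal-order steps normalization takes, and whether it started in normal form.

reduced normal form:
  succ (succ (succ (succ (succ (succ (succ (succ zero)))))))
inferred type:
  Nat
reduction steps (normal order): 2
term was already normal: no
first contracted redex: a beta-redex


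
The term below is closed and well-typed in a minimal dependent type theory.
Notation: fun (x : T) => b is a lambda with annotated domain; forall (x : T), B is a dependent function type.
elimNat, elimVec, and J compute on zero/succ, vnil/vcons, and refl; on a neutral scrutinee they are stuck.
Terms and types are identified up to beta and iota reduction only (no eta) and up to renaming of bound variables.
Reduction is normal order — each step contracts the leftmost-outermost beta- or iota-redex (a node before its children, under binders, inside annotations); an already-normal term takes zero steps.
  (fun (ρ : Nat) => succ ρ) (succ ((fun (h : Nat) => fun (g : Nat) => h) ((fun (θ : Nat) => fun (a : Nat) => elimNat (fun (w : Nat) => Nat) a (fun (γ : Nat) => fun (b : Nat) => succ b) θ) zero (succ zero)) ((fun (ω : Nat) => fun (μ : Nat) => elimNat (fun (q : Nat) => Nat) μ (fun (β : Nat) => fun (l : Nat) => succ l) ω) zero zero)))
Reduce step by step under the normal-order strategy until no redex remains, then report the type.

reduction (normal order):
  (fun (ρ : Nat) => succ ρ) (succ ((fun (h : Nat) => fun (g : Nat) => h) ((fun (θ : Nat) => fun (a : Nat) => elimNat (fun (w : Nat) => Nat) a (fun (γ : Nat) => fun (b : Nat) => succ b) θ) zero (succ zero)) ((fun (ω : Nat) => fun (μ : Nat) => elimNat (fun (q : Nat) => Nat) μ (fun (β : Nat) => fun (l : Nat) => succ l) ω) zero zero)))
  ~> succ (succ ((fun (ρ : Nat) => fun (h : Nat) => ρ) ((fun (g : Nat) => fun (θ : Nat) => elimNat (fun (a : Nat) => Nat) θ (fun (w : Nat) => fun (γ : Nat) => succ γ) g) zero (succ zero)) ((fun (b : Nat) => fun (ω : Nat) => elimNat (fun (μ : Nat) => Nat) ω (fun (q : Nat) => fun (β : Nat) => succ β) b) zero zero)))
  ~> succ (succ ((fun (ρ : Nat) => (fun (h : Nat) => fun (g : Nat) => elimNat (fun (θ : Nat) => Nat) g (fun (a : Nat) => fun (w : Nat) => succ w) h) zero (succ zero)) ((fun (γ : Nat) => fun (b : Nat) => elimNat (fun (ω : Nat) => Nat) b (fun (μ : Nat) => fun (q : Nat) => succ q) γ) zero zero)))
  ~> succ (succ ((fun (ρ : Nat) => fun (h : Nat) => elimNat (fun (g : Nat) => Nat) h (fun (θ : Nat) => fun (a : Nat) => succ a) ρ) zero (succ zero)))
  ~> succ (succ ((fun (ρ : Nat) => elimNat (fun (h : Nat) => Nat) ρ (fun (g : Nat) => fun (θ : Nat) => succ θ) zero) (succ zero)))
  ~> succ (succ (elimNat (fun (ρ : Nat) => Nat) (succ zero) (fun (h : Nat) => fun (g : Nat) => succ g) zero))
  ~> succ (succ (succ zero))
inferred type:
  Nat


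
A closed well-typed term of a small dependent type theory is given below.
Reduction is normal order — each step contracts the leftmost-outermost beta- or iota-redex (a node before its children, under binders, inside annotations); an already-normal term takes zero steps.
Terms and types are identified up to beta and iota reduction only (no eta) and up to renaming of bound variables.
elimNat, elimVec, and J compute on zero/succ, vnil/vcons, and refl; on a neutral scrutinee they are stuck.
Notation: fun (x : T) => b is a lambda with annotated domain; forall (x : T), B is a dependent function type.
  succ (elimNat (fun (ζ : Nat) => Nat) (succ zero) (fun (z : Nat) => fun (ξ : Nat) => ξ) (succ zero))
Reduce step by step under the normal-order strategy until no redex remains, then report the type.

reduction (normal order):
  succ (elimNat (fun (ζ : Nat) => Nat) (succ zero) (fun (z : Nat) => fun (ξ : Nat) => ξ) (succ zero))
  ~> succ ((fun (ζ : Nat) => fun (z : Nat) => z) zero (elimNat (fun (ξ : Nat) => Nat) (succ zero) (fun (κ : Nat) => fun (u : Nat) => u) zero))
  ~> succ ((fun (ζ : Nat) => ζ) (elimNat (fun (z : Nat) => Nat) (succ zero) (fun (ξ : Nat) => fun (κ : Nat) => κ) zero))
  ~> succ (elimNat (fun (ζ : Nat) => Nat) (succ zero) (fun (z : Nat) => fun (ξ : Nat) => ξ) zero)
  ~> succ (succ zero)
the term's type:
  Nat


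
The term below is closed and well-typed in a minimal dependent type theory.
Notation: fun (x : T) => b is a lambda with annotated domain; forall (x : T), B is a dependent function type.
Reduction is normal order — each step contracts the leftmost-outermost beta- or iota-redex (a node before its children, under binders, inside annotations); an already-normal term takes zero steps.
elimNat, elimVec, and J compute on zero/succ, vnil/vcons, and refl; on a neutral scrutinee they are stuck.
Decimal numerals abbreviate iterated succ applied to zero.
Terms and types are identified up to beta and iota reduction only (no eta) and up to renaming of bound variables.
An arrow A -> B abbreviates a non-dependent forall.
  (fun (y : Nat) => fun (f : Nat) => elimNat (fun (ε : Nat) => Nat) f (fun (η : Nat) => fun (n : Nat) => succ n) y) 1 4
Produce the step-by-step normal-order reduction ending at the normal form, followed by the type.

normal-order reduction:
  (fun (y : Nat) => fun (f : Nat) => elimNat (fun (ε : Nat) => Nat) f (fun (η : Nat) => fun (n : Nat) => succ n) y) 1 4
  ~> (fun (y : Nat) => elimNat (fun (f : Nat) => Nat) y (fun (ε : Nat) => fun (η : Nat) => succ η) 1) 4
  ~> elimNat (fun (y : Nat) => Nat) 4 (fun (f : Nat) => fun (ε : Nat) => succ ε) 1
  ~> (fun (y : Nat) => fun (f : Nat) => succ f) 0 (elimNat (fun (ε : Nat) => Nat) 4 (fun (η : Nat) => fun (n : Nat) => succ n) 0)
  ~> (fun (y : Nat) => succ y) (elimNat (fun (f : Nat) => Nat) 4 (fun (ε : Nat) => fun (η : Nat) => succ η) 0)
  ~> succ (elimNat (fun (y : Nat) => Nat) 4 (fun (f : Nat) => fun (ε : Nat) => succ ε) 0)
  ~> 5
type:
  Nat


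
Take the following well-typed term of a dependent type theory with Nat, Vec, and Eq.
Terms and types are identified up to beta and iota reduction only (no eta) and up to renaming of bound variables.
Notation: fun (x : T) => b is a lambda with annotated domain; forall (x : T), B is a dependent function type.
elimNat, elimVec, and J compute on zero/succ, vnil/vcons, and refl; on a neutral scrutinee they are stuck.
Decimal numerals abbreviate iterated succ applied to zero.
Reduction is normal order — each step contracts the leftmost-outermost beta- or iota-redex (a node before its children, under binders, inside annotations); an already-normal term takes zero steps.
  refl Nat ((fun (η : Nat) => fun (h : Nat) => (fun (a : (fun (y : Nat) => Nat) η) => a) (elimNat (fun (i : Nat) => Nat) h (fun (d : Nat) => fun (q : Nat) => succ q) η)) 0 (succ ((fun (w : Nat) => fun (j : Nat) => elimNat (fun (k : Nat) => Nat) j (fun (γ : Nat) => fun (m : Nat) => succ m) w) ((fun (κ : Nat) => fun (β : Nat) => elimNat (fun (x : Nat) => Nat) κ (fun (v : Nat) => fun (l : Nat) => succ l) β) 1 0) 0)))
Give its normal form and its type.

reduced normal form:
  refl Nat 2
the term's type:
  Eq Nat 2 2


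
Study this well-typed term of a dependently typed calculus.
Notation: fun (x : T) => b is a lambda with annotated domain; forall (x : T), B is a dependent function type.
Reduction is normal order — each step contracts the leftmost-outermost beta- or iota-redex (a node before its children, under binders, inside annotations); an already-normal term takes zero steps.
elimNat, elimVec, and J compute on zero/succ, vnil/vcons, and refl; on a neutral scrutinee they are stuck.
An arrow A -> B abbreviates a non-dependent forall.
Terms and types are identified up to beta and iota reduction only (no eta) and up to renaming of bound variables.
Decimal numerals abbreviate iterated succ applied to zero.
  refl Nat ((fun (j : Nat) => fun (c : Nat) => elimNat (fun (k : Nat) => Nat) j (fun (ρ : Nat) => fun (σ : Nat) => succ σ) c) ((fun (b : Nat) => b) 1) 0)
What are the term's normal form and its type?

resulting normal form:
  refl Nat 1
the term's type:
  Eq Nat 1 1


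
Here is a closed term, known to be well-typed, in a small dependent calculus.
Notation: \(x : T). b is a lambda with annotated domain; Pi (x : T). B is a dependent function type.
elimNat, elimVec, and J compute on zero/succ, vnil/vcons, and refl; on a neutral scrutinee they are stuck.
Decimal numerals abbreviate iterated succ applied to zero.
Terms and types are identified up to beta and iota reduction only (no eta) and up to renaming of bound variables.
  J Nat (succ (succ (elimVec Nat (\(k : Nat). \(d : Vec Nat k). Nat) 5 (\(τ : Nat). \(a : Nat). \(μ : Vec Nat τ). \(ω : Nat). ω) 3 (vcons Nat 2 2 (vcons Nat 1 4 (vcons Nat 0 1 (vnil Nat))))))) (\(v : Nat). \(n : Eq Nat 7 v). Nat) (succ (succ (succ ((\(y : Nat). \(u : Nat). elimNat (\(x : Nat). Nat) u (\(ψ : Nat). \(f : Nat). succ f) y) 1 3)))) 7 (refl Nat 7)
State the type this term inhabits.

type:
  Nat


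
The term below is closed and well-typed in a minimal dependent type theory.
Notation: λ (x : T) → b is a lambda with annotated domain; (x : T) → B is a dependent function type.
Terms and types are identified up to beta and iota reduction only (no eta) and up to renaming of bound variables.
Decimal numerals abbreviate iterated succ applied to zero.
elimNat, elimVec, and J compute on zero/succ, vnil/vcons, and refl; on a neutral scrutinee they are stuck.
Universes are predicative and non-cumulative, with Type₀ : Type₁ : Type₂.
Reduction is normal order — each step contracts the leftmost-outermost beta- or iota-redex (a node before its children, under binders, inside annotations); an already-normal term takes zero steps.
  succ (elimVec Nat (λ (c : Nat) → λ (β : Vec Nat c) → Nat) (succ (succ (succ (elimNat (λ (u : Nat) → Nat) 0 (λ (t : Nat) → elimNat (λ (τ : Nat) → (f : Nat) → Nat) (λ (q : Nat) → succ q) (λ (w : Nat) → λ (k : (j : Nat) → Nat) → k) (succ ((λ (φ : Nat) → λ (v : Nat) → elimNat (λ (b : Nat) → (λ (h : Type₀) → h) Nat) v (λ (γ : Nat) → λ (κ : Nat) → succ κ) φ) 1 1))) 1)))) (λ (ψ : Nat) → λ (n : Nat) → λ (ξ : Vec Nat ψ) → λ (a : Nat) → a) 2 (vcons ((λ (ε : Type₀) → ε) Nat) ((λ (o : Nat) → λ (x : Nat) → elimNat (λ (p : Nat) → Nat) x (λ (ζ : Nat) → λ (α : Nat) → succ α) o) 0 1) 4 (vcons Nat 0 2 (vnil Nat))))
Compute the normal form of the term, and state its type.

reduced normal form:
  5
inferred type:
  Nat


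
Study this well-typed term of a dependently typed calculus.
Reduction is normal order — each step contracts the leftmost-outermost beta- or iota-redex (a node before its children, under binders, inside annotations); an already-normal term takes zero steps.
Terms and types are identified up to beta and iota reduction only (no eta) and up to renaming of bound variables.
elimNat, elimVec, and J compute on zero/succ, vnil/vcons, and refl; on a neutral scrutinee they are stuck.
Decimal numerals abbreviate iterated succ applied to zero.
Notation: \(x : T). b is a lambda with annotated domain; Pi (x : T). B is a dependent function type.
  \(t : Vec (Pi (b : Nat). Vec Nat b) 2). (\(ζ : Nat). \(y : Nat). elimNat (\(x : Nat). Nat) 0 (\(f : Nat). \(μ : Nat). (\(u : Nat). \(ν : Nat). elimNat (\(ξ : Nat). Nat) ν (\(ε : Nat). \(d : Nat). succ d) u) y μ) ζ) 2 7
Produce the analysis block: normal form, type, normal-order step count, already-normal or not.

resulting normal form:
  \(t : Vec (Pi (b : Nat). Vec Nat b) 2). 14
the term's type:
  Pi (t : Vec (Pi (b : Nat). Vec Nat b) 2). Nat
normal-order step count: 57
term was already normal: no
first redex: a beta-redex


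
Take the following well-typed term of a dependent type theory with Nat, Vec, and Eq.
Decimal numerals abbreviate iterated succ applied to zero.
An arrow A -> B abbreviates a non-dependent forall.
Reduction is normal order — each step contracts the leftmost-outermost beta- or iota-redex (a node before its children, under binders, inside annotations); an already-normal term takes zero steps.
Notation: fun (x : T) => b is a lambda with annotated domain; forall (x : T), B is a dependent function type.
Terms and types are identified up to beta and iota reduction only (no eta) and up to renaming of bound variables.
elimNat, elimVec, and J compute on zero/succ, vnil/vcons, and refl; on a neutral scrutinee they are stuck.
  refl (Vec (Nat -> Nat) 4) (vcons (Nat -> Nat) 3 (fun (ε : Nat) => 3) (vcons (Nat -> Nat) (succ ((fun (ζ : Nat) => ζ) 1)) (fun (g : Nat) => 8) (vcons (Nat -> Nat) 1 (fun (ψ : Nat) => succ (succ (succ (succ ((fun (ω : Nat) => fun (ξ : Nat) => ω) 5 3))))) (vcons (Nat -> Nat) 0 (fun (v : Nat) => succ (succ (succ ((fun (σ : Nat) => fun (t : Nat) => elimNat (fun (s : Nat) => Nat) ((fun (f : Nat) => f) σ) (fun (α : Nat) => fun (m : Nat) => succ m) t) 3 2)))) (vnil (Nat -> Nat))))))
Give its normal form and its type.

resulting normal form:
  refl (Vec (Nat -> Nat) 4) (vcons (Nat -> Nat) 3 (fun (ε : Nat) => 3) (vcons (Nat -> Nat) 2 (fun (ζ : Nat) => 8) (vcons (Nat -> Nat) 1 (fun (g : Nat) => 9) (vcons (Nat -> Nat) 0 (fun (ψ : Nat) => 8) (vnil (Nat -> Nat))))))
type:
  Eq (Vec (Nat -> Nat) 4) (vcons (Nat -> Nat) 3 (fun (ε : Nat) => 3) (vcons (Nat -> Nat) 2 (fun (ζ : Nat) => 8) (vcons (Nat -> Nat) 1 (fun (g : Nat) => 9) (vcons (Nat -> Nat) 0 (fun (ψ : Nat) => 8) (vnil (Nat -> Nat)))))) (vcons (Nat -> Nat) 3 (fun (ω : Nat) => 3) (vcons (Nat -> Nat) 2 (fun (ξ : Nat) => 8) (vcons (Nat -> Nat) 1 (fun (v : Nat) => 9) (vcons (Nat -> Nat) 0 (fun (σ : Nat) => 8) (vnil (Nat -> Nat))))))
observation: the first redex contracted is a beta-redex; the normal form is reached in 13 normal-order steps.


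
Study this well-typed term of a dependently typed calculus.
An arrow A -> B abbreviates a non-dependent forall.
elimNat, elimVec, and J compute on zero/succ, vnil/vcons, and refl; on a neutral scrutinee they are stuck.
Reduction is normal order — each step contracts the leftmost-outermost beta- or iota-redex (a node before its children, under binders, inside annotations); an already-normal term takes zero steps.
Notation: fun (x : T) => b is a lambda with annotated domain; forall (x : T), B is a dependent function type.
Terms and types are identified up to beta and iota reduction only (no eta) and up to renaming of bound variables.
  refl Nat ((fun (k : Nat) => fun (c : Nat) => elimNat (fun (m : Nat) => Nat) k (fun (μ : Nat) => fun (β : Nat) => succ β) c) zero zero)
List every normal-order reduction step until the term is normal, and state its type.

normal-order reduction:
  refl Nat ((fun (k : Nat) => fun (c : Nat) => elimNat (fun (m : Nat) => Nat) k (fun (μ : Nat) => fun (β : Nat) => succ β) c) zero zero)
  ~> refl Nat ((fun (k : Nat) => elimNat (fun (c : Nat) => Nat) zero (fun (m : Nat) => fun (μ : Nat) => succ μ) k) zero)
  ~> refl Nat (elimNat (fun (k : Nat) => Nat) zero (fun (c : Nat) => fun (m : Nat) => succ m) zero)
  ~> refl Nat zero
inferred type:
  Eq Nat zero zero


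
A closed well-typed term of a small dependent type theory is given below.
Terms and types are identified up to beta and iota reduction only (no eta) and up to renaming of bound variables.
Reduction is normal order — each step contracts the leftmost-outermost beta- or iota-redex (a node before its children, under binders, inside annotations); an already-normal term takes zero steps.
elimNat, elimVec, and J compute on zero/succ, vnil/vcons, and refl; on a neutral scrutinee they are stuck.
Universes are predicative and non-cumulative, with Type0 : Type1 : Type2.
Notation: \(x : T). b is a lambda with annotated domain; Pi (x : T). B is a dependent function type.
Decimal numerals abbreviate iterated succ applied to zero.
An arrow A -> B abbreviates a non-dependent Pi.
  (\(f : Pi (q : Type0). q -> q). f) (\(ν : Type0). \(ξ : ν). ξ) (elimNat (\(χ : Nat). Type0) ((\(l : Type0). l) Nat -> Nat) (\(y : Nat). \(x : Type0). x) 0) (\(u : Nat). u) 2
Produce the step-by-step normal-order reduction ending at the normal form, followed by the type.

normal-order reduction:
  (\(f : Pi (q : Type0). q -> q). f) (\(ν : Type0). \(ξ : ν). ξ) (elimNat (\(χ : Nat). Type0) ((\(l : Type0). l) Nat -> Nat) (\(y : Nat). \(x : Type0). x) 0) (\(u : Nat). u) 2
  ~> (\(f : Type0). \(q : f). q) (elimNat (\(ν : Nat). Type0) ((\(ξ : Type0). ξ) Nat -> Nat) (\(χ : Nat). \(l : Type0). l) 0) (\(y : Nat). y) 2
  ~> (\(f : elimNat (\(q : Nat). Type0) ((\(ν : Type0). ν) Nat -> Nat) (\(ξ : Nat). \(χ : Type0). χ) 0). f) (\(l : Nat). l) 2
  ~> (\(f : Nat). f) 2
  ~> 2
type:
  Nat


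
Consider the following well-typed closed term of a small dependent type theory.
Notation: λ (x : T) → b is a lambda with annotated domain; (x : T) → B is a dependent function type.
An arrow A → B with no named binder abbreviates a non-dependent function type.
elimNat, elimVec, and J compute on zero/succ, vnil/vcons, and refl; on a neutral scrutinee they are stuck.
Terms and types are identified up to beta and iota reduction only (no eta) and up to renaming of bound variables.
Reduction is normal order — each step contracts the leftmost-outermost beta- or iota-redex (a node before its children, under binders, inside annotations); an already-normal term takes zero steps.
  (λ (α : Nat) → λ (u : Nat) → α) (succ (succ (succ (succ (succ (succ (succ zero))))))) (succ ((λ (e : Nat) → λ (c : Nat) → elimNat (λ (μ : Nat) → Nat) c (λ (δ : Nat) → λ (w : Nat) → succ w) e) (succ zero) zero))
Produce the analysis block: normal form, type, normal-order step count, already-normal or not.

normal form:
  succ (succ (succ (succ (succ (succ (succ zero))))))
the term's type:
  Nat
normal-order step count: 2
term was already normal: no
first redex: a beta-redex


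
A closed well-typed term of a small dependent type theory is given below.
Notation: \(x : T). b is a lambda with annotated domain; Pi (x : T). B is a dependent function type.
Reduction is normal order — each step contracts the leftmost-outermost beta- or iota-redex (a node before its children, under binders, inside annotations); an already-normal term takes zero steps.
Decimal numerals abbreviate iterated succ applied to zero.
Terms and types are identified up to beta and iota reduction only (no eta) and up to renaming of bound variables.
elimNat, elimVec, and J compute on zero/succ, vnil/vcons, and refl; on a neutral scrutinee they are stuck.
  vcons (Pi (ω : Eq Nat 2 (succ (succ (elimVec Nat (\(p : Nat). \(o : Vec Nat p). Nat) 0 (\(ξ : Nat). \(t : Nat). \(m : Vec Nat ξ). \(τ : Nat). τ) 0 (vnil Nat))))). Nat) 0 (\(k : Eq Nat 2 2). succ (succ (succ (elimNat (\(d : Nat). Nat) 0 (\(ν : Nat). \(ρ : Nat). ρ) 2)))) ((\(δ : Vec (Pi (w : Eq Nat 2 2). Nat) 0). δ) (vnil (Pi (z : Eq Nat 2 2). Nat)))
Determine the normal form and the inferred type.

resulting normal form:
  vcons (Pi (ω : Eq Nat 2 2). Nat) 0 (\(p : Eq Nat 2 2). 3) (vnil (Pi (o : Eq Nat 2 2). Nat))
type:
  Vec (Pi (ω : Eq Nat 2 2). Nat) 1
observation: 9 normal-order steps normalize the term, beginning with an elimVec iota-redex.


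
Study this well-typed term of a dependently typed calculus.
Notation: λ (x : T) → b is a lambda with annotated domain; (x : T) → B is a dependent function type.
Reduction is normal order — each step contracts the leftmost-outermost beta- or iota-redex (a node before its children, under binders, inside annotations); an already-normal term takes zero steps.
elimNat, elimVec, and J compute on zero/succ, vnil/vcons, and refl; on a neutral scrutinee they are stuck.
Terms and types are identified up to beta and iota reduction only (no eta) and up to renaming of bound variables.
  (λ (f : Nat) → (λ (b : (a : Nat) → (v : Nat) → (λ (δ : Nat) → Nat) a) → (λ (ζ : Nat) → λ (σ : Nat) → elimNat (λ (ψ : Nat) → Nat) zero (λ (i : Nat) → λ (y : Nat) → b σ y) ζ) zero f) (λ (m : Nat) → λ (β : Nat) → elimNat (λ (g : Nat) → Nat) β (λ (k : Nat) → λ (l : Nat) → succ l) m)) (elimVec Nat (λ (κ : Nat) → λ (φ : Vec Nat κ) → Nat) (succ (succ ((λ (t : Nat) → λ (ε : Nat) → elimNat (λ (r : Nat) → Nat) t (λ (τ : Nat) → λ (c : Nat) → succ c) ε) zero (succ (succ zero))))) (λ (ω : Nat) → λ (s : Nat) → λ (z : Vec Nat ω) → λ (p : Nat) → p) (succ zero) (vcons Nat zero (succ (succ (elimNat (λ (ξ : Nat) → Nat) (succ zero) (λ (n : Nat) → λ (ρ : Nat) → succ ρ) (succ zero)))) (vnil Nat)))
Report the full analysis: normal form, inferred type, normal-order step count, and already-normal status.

normal form:
  zero
inferred type:
  Nat
normal-order step count: 5
already normal: no
first contracted redex: a beta-redex


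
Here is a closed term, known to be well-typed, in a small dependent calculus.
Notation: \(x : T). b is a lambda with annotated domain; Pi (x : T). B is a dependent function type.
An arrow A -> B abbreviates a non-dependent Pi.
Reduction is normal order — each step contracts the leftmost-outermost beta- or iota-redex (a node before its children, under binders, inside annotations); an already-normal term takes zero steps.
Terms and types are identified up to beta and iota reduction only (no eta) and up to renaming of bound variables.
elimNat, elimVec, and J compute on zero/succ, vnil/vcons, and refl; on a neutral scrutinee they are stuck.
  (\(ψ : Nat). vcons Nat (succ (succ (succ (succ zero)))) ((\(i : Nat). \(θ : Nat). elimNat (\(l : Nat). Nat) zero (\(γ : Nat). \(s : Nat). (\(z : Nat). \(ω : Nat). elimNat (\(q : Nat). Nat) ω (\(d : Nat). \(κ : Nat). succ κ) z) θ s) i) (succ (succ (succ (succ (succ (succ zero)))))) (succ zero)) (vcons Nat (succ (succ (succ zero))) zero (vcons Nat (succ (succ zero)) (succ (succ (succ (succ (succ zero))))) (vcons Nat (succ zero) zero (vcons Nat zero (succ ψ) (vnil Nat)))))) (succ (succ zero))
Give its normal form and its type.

resulting normal form:
  vcons Nat (succ (succ (succ (succ zero)))) (succ (succ (succ (succ (succ (succ zero)))))) (vcons Nat (succ (succ (succ zero))) zero (vcons Nat (succ (succ zero)) (succ (succ (succ (succ (succ zero))))) (vcons Nat (succ zero) zero (vcons Nat zero (succ (succ (succ zero))) (vnil Nat)))))
the term's type:
  Vec Nat (succ (succ (succ (succ (succ zero)))))


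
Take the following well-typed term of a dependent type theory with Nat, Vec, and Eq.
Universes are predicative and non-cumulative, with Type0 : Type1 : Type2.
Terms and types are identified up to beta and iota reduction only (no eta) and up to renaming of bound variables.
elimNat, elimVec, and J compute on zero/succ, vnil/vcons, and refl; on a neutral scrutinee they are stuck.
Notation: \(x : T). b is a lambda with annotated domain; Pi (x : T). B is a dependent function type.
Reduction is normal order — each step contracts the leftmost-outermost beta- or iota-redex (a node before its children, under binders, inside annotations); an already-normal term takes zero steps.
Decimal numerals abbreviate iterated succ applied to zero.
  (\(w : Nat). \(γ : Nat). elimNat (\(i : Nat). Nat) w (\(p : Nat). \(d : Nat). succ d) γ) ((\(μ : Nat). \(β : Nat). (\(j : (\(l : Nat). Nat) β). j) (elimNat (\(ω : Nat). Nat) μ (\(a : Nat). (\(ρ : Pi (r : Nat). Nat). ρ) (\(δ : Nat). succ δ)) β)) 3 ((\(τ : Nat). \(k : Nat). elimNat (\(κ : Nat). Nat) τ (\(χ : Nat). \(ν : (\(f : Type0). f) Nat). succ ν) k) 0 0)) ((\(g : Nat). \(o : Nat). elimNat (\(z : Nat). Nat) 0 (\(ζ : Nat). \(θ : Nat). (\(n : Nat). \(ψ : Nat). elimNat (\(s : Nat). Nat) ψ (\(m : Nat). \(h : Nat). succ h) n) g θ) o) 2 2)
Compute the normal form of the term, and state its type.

resulting normal form:
  7
type:
  Nat
observation: the leftmost-outermost redex is a beta-redex, and normalization takes 50 steps.


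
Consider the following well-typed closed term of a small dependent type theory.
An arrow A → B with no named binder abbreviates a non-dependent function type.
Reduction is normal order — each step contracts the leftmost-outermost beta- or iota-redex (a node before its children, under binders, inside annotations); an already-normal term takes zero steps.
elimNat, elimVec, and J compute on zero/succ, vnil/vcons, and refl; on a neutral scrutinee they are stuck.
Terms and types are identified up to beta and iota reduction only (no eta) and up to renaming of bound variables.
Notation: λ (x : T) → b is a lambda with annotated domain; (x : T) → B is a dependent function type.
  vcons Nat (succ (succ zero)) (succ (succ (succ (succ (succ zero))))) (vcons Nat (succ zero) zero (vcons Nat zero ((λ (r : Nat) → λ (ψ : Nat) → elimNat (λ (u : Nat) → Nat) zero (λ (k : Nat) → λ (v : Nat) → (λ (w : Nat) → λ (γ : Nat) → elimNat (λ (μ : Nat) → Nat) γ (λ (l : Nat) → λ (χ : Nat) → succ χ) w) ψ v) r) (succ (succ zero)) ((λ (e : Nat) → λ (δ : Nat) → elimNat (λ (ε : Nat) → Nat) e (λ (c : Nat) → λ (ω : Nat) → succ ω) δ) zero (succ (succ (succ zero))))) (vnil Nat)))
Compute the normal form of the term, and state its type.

normal form:
  vcons Nat (succ (succ zero)) (succ (succ (succ (succ (succ zero))))) (vcons Nat (succ zero) zero (vcons Nat zero (succ (succ (succ (succ (succ (succ zero)))))) (vnil Nat)))
inferred type:
  Vec Nat (succ (succ (succ zero)))


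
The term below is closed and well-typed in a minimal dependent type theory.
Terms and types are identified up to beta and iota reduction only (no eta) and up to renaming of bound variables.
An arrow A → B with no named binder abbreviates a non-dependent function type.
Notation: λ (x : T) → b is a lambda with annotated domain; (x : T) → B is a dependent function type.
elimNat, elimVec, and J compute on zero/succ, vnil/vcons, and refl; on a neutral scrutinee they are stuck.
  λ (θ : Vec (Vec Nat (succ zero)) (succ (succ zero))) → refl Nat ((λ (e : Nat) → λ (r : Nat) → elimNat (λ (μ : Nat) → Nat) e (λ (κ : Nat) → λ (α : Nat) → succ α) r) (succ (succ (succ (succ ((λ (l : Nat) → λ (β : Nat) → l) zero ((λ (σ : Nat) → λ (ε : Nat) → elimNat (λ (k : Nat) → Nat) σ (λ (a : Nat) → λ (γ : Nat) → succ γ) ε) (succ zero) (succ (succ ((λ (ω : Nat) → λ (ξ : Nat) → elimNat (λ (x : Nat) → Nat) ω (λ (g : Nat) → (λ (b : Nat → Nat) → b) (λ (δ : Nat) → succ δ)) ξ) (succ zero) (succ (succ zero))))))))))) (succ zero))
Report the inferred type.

inferred type:
  Vec (Vec Nat (succ zero)) (succ (succ zero)) → Eq Nat (succ (succ (succ (succ (succ zero))))) (succ (succ (succ (succ (succ zero)))))


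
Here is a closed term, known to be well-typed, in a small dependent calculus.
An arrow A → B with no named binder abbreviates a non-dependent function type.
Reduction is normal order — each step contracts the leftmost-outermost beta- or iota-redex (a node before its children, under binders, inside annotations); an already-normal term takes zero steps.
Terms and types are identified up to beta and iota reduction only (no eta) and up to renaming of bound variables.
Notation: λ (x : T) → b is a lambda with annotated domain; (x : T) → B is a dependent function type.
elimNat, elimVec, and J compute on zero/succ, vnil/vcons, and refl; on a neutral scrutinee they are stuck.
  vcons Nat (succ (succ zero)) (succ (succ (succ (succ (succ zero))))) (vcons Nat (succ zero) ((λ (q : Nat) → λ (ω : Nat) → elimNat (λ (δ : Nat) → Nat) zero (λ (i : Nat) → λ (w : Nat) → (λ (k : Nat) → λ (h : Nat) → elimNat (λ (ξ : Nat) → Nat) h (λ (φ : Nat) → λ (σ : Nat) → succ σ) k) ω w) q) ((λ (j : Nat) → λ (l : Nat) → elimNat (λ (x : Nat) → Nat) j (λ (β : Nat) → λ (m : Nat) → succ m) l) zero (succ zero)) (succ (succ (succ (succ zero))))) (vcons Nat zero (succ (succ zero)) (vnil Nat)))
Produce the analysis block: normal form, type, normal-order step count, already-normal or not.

resulting normal form:
  vcons Nat (succ (succ zero)) (succ (succ (succ (succ (succ zero))))) (vcons Nat (succ zero) (succ (succ (succ (succ zero)))) (vcons Nat zero (succ (succ zero)) (vnil Nat)))
the term's type:
  Vec Nat (succ (succ (succ zero)))
reduction steps (normal order): 27
already normal: no
first redex: a beta-redex


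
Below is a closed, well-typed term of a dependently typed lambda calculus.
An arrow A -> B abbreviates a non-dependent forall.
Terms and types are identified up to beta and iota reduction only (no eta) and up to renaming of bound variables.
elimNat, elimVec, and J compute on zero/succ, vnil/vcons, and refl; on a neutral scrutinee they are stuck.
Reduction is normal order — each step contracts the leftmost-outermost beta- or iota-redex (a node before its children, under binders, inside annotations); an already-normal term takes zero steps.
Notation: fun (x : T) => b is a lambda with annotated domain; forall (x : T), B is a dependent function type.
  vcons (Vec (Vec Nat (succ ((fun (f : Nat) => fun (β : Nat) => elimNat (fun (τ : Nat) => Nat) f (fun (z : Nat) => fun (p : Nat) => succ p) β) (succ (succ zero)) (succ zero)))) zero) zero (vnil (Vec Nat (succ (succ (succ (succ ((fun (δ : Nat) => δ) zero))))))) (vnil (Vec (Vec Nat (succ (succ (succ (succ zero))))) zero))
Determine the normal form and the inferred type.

resulting normal form:
  vcons (Vec (Vec Nat (succ (succ (succ (succ zero))))) zero) zero (vnil (Vec Nat (succ (succ (succ (succ zero)))))) (vnil (Vec (Vec Nat (succ (succ (succ (succ zero))))) zero))
inferred type:
  Vec (Vec (Vec Nat (succ (succ (succ (succ zero))))) zero) (succ zero)


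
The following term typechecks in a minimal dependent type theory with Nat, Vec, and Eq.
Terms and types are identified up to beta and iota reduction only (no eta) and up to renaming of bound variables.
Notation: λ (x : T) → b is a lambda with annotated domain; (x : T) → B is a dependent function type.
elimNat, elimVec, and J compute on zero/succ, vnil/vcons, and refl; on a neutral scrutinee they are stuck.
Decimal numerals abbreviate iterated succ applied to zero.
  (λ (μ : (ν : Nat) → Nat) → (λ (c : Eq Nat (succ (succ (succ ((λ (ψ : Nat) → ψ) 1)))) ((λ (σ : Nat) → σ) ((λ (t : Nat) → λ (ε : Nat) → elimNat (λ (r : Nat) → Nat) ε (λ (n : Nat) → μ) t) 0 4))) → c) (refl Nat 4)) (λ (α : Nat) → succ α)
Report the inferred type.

type:
  Eq Nat 4 4


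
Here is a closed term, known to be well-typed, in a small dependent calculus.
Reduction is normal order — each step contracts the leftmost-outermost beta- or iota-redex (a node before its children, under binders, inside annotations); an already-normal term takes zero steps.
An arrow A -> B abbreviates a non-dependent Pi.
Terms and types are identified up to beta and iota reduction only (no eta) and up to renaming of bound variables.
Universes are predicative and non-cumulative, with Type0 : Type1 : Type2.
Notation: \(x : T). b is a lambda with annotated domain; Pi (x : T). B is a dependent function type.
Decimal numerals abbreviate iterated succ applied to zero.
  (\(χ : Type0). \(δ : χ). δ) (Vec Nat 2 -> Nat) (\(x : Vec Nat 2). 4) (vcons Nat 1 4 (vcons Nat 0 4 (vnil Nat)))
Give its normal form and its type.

normal form:
  4
the term's type:
  Nat
observation: contracting a beta-redex first, the term normalizes in 3 steps.


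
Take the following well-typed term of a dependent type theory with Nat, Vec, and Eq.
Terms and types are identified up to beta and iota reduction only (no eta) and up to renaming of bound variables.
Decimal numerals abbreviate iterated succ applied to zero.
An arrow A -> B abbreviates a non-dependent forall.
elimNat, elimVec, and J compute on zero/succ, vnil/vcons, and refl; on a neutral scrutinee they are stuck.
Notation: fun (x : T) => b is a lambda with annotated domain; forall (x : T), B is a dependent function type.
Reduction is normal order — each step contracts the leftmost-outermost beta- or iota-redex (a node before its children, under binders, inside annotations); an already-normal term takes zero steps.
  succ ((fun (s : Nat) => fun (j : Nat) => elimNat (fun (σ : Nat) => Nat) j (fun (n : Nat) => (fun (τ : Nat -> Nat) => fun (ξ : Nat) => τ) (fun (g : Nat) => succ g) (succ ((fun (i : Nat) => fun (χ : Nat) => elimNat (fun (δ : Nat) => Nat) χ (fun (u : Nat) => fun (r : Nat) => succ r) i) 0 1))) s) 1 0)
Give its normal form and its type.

reduced normal form:
  2
the term's type:
  Nat


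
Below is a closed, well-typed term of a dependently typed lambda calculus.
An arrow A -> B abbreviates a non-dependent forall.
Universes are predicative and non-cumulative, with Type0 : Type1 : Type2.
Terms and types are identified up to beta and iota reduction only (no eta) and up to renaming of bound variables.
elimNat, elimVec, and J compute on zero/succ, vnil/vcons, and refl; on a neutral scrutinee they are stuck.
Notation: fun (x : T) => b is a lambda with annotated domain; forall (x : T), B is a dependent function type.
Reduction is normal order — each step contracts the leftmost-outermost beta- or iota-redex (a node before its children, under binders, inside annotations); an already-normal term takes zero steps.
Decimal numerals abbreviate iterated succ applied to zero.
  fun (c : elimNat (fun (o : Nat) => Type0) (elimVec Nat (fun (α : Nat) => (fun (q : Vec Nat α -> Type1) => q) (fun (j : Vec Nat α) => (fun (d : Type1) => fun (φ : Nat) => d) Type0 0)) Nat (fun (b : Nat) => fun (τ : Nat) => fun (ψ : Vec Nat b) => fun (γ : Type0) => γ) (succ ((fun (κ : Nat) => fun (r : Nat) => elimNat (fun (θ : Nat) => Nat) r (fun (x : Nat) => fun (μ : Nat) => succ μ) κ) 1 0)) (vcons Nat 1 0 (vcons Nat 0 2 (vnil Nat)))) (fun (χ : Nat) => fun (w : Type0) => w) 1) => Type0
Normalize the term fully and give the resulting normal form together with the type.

resulting normal form:
  fun (c : Nat) => Type0
type:
  Nat -> Type1


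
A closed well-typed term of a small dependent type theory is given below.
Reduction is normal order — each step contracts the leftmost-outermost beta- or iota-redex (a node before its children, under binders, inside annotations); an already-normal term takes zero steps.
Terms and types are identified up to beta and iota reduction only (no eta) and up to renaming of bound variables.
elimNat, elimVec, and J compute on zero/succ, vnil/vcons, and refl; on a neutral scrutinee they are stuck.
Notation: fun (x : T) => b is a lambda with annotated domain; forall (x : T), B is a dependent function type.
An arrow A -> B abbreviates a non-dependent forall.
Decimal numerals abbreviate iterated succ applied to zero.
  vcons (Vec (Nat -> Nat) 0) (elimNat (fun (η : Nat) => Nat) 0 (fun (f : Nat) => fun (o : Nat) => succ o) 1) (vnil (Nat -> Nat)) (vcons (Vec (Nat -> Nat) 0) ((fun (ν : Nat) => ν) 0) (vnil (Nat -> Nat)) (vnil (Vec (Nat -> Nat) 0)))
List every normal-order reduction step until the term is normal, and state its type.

normal-order reduction:
  vcons (Vec (Nat -> Nat) 0) (elimNat (fun (η : Nat) => Nat) 0 (fun (f : Nat) => fun (o : Nat) => succ o) 1) (vnil (Nat -> Nat)) (vcons (Vec (Nat -> Nat) 0) ((fun (ν : Nat) => ν) 0) (vnil (Nat -> Nat)) (vnil (Vec (Nat -> Nat) 0)))
  ~> vcons (Vec (Nat -> Nat) 0) ((fun (η : Nat) => fun (f : Nat) => succ f) 0 (elimNat (fun (o : Nat) => Nat) 0 (fun (ν : Nat) => fun (k : Nat) => succ k) 0)) (vnil (Nat -> Nat)) (vcons (Vec (Nat -> Nat) 0) ((fun (χ : Nat) => χ) 0) (vnil (Nat -> Nat)) (vnil (Vec (Nat -> Nat) 0)))
  ~> vcons (Vec (Nat -> Nat) 0) ((fun (η : Nat) => succ η) (elimNat (fun (f : Nat) => Nat) 0 (fun (o : Nat) => fun (ν : Nat) => succ ν) 0)) (vnil (Nat -> Nat)) (vcons (Vec (Nat -> Nat) 0) ((fun (k : Nat) => k) 0) (vnil (Nat -> Nat)) (vnil (Vec (Nat -> Nat) 0)))
  ~> vcons (Vec (Nat -> Nat) 0) (succ (elimNat (fun (η : Nat) => Nat) 0 (fun (f : Nat) => fun (o : Nat) => succ o) 0)) (vnil (Nat -> Nat)) (vcons (Vec (Nat -> Nat) 0) ((fun (ν : Nat) => ν) 0) (vnil (Nat -> Nat)) (vnil (Vec (Nat -> Nat) 0)))
  ~> vcons (Vec (Nat -> Nat) 0) 1 (vnil (Nat -> Nat)) (vcons (Vec (Nat -> Nat) 0) ((fun (η : Nat) => η) 0) (vnil (Nat -> Nat)) (vnil (Vec (Nat -> Nat) 0)))
  ~> vcons (Vec (Nat -> Nat) 0) 1 (vnil (Nat -> Nat)) (vcons (Vec (Nat -> Nat) 0) 0 (vnil (Nat -> Nat)) (vnil (Vec (Nat -> Nat) 0)))
the term's type:
  Vec (Vec (Nat -> Nat) 0) 2


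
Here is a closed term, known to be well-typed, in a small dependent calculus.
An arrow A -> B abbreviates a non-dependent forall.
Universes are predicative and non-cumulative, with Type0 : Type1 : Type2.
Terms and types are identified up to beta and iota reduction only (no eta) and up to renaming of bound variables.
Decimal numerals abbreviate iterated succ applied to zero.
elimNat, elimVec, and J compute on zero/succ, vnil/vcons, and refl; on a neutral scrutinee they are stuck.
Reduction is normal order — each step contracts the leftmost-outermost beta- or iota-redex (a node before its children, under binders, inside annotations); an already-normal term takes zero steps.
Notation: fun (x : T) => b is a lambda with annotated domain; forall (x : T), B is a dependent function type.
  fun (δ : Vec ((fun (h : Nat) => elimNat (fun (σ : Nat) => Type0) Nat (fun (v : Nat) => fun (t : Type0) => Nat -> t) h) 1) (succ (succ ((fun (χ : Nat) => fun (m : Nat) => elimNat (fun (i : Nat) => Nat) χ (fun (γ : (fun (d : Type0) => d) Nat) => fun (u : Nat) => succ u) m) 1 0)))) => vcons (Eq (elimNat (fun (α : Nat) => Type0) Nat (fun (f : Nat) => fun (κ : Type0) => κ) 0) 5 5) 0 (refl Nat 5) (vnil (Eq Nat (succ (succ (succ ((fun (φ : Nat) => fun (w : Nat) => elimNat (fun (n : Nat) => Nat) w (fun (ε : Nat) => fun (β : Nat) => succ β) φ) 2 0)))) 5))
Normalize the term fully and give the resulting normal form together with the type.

normal form:
  fun (δ : Vec (Nat -> Nat) 3) => vcons (Eq Nat 5 5) 0 (refl Nat 5) (vnil (Eq Nat 5 5))
type:
  Vec (Nat -> Nat) 3 -> Vec (Eq Nat 5 5) 1


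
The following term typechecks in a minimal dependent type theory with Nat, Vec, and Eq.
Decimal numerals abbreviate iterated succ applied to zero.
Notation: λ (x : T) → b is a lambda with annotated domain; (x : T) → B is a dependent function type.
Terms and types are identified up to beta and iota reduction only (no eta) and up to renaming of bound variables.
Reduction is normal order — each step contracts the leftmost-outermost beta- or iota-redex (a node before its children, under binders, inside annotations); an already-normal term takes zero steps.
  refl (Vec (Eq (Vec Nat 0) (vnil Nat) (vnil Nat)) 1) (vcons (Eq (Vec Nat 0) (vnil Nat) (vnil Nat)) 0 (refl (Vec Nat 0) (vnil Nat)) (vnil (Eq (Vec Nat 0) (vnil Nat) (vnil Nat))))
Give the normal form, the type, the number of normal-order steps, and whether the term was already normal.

reduced normal form:
  refl (Vec (Eq (Vec Nat 0) (vnil Nat) (vnil Nat)) 1) (vcons (Eq (Vec Nat 0) (vnil Nat) (vnil Nat)) 0 (refl (Vec Nat 0) (vnil Nat)) (vnil (Eq (Vec Nat 0) (vnil Nat) (vnil Nat))))
inferred type:
  Eq (Vec (Eq (Vec Nat 0) (vnil Nat) (vnil Nat)) 1) (vcons (Eq (Vec Nat 0) (vnil Nat) (vnil Nat)) 0 (refl (Vec Nat 0) (vnil Nat)) (vnil (Eq (Vec Nat 0) (vnil Nat) (vnil Nat)))) (vcons (Eq (Vec Nat 0) (vnil Nat) (vnil Nat)) 0 (refl (Vec Nat 0) (vnil Nat)) (vnil (Eq (Vec Nat 0) (vnil Nat) (vnil Nat))))
reduction steps (normal order): 0
term was already normal: yes


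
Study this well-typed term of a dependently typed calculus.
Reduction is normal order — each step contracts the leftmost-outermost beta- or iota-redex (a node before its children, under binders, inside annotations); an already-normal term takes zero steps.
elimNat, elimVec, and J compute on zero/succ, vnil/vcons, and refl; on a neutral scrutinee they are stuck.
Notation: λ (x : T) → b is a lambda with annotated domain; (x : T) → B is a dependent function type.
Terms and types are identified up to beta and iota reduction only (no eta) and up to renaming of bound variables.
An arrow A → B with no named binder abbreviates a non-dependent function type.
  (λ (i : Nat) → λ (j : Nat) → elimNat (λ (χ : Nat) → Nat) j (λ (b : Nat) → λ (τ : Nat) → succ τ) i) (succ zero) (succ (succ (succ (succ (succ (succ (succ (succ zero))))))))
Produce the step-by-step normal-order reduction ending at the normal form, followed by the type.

reduction (normal order):
  (λ (i : Nat) → λ (j : Nat) → elimNat (λ (χ : Nat) → Nat) j (λ (b : Nat) → λ (τ : Nat) → succ τ) i) (succ zero) (succ (succ (succ (succ (succ (succ (succ (succ zero))))))))
  ~> (λ (i : Nat) → elimNat (λ (j : Nat) → Nat) i (λ (χ : Nat) → λ (b : Nat) → succ b) (succ zero)) (succ (succ (succ (succ (succ (succ (succ (succ zero))))))))
  ~> elimNat (λ (i : Nat) → Nat) (succ (succ (succ (succ (succ (succ (succ (succ zero)))))))) (λ (j : Nat) → λ (χ : Nat) → succ χ) (succ zero)
  ~> (λ (i : Nat) → λ (j : Nat) → succ j) zero (elimNat (λ (χ : Nat) → Nat) (succ (succ (succ (succ (succ (succ (succ (succ zero)))))))) (λ (b : Nat) → λ (τ : Nat) → succ τ) zero)
  ~> (λ (i : Nat) → succ i) (elimNat (λ (j : Nat) → Nat) (succ (succ (succ (succ (succ (succ (succ (succ zero)))))))) (λ (χ : Nat) → λ (b : Nat) → succ b) zero)
  ~> succ (elimNat (λ (i : Nat) → Nat) (succ (succ (succ (succ (succ (succ (succ (succ zero)))))))) (λ (j : Nat) → λ (χ : Nat) → succ χ) zero)
  ~> succ (succ (succ (succ (succ (succ (succ (succ (succ zero))))))))
inferred type:
  Nat
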